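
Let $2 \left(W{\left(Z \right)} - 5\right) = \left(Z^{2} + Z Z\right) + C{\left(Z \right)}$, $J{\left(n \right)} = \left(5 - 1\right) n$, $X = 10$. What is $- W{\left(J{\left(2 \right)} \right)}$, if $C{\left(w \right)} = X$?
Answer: $-74$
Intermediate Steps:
$J{\left(n \right)} = 4 n$
$C{\left(w \right)} = 10$
$W{\left(Z \right)} = 10 + Z^{2}$ ($W{\left(Z \right)} = 5 + \frac{\left(Z^{2} + Z Z\right) + 10}{2} = 5 + \frac{\left(Z^{2} + Z^{2}\right) + 10}{2} = 5 + \frac{2 Z^{2} + 10}{2} = 5 + \frac{10 + 2 Z^{2}}{2} = 5 + \left(5 + Z^{2}\right) = 10 + Z^{2}$)
$- W{\left(J{\left(2 \right)} \right)} = - (10 + \left(4 \cdot 2\right)^{2}) = - (10 + 8^{2}) = - (10 + 64) = \left(-1\right) 74 = -74$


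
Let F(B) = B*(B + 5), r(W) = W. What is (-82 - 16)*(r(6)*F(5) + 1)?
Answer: -29498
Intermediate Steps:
F(B) = B*(5 + B)
(-82 - 16)*(r(6)*F(5) + 1) = (-82 - 16)*(6*(5*(5 + 5)) + 1) = -98*(6*(5*10) + 1) = -98*(6*50 + 1) = -98*(300 + 1) = -98*301 = -29498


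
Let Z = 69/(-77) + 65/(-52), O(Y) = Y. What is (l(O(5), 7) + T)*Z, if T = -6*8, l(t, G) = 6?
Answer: 1983/22 ≈ 90.136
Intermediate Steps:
Z = -661/308 (Z = 69*(-1/77) + 65*(-1/52) = -69/77 - 5/4 = -661/308 ≈ -2.1461)
T = -48
(l(O(5), 7) + T)*Z = (6 - 48)*(-661/308) = -42*(-661/308) = 1983/22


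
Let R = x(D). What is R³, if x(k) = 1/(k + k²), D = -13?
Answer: 1/3796416 ≈ 2.6341e-7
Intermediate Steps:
R = 1/156 (R = 1/((-13)*(1 - 13)) = -1/13/(-12) = -1/13*(-1/12) = 1/156 ≈ 0.0064103)
R³ = (1/156)³ = 1/3796416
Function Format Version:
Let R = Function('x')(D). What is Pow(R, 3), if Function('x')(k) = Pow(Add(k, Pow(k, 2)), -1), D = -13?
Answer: Rational(1, 3796416) ≈ 2.6341e-7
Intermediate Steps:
R = Rational(1, 156) (R = Mul(Pow(-13, -1), Pow(Add(1, -13), -1)) = Mul(Rational(-1, 13), Pow(-12, -1)) = Mul(Rational(-1, 13), Rational(-1, 12)) = Rational(1, 156) ≈ 0.0064103)
Pow(R, 3) = Pow(Rational(1, 156), 3) = Rational(1, 3796416)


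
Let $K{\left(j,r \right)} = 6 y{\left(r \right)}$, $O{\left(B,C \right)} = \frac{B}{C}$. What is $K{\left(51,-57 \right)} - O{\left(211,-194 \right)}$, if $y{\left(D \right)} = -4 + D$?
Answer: $- \frac{70793}{194} \approx -364.91$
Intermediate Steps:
$K{\left(j,r \right)} = -24 + 6 r$ ($K{\left(j,r \right)} = 6 \left(-4 + r\right) = -24 + 6 r$)
$K{\left(51,-57 \right)} - O{\left(211,-194 \right)} = \left(-24 + 6 \left(-57\right)\right) - \frac{211}{-194} = \left(-24 - 342\right) - 211 \left(- \frac{1}{194}\right) = -366 - - \frac{211}{194} = -366 + \frac{211}{194} = - \frac{70793}{194}$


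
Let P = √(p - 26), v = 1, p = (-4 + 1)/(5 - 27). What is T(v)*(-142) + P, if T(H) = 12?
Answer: -1704 + I*√12518/22 ≈ -1704.0 + 5.0856*I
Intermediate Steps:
p = 3/22 (p = -3/(-22) = -3*(-1/22) = 3/22 ≈ 0.13636)
P = I*√12518/22 (P = √(3/22 - 26) = √(-569/22) = I*√12518/22 ≈ 5.0856*I)
T(v)*(-142) + P = 12*(-142) + I*√12518/22 = -1704 + I*√12518/22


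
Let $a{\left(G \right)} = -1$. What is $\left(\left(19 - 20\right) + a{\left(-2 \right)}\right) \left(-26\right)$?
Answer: $52$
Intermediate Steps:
$\left(\left(19 - 20\right) + a{\left(-2 \right)}\right) \left(-26\right) = \left(\left(19 - 20\right) - 1\right) \left(-26\right) = \left(-1 - 1\right) \left(-26\right) = \left(-2\right) \left(-26\right) = 52$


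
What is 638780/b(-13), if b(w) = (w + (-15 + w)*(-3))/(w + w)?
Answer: -16608280/71 ≈ -2.3392e+5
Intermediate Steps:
b(w) = (45 - 2*w)/(2*w) (b(w) = (w + (45 - 3*w))/((2*w)) = (45 - 2*w)*(1/(2*w)) = (45 - 2*w)/(2*w))
638780/b(-13) = 638780/(((45/2 - 1*(-13))/(-13))) = 638780/((-(45/2 + 13)/13)) = 638780/((-1/13*71/2)) = 638780/(-71/26) = 638780*(-26/71) = -16608280/71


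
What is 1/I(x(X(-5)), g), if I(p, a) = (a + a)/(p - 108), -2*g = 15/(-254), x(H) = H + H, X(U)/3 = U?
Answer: -11684/5 ≈ -2336.8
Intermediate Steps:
X(U) = 3*U
x(H) = 2*H
g = 15/508 (g = -15/(2*(-254)) = -15*(-1)/(2*254) = -½*(-15/254) = 15/508 ≈ 0.029528)
I(p, a) = 2*a/(-108 + p) (I(p, a) = (2*a)/(-108 + p) = 2*a/(-108 + p))
1/I(x(X(-5)), g) = 1/(2*(15/508)/(-108 + 2*(3*(-5)))) = 1/(2*(15/508)/(-108 + 2*(-15))) = 1/(2*(15/508)/(-108 - 30)) = 1/(2*(15/508)/(-138)) = 1/(2*(15/508)*(-1/138)) = 1/(-5/11684) = -11684/5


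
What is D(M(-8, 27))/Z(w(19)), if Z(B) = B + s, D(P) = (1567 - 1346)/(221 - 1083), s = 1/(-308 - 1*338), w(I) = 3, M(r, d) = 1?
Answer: -5491/64219 ≈ -0.085504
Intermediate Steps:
s = -1/646 (s = 1/(-308 - 338) = 1/(-646) = -1/646 ≈ -0.0015480)
D(P) = -221/862 (D(P) = 221/(-862) = 221*(-1/862) = -221/862)
Z(B) = -1/646 + B (Z(B) = B - 1/646 = -1/646 + B)
D(M(-8, 27))/Z(w(19)) = -221/(862*(-1/646 + 3)) = -221/(862*1937/646) = -221/862*646/1937 = -5491/64219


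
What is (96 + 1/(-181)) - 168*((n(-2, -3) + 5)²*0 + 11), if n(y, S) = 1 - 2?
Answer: -317113/181 ≈ -1752.0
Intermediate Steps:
n(y, S) = -1
(96 + 1/(-181)) - 168*((n(-2, -3) + 5)²*0 + 11) = (96 + 1/(-181)) - 168*((-1 + 5)²*0 + 11) = (96 - 1/181) - 168*(4²*0 + 11) = 17375/181 - 168*(16*0 + 11) = 17375/181 - 168*(0 + 11) = 17375/181 - 168*11 = 17375/181 - 1848 = -317113/181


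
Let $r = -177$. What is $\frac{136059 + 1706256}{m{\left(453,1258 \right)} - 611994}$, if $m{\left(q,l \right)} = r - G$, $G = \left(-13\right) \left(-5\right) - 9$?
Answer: $- \frac{1842315}{612227} \approx -3.0092$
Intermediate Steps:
$G = 56$ ($G = 65 - 9 = 56$)
$m{\left(q,l \right)} = -233$ ($m{\left(q,l \right)} = -177 - 56 = -233$)
$\frac{136059 + 1706256}{m{\left(453,1258 \right)} - 611994} = \frac{136059 + 1706256}{-233 - 611994} = \frac{1842315}{-612227} = 1842315 \left(- \frac{1}{612227}\right) = - \frac{1842315}{612227}$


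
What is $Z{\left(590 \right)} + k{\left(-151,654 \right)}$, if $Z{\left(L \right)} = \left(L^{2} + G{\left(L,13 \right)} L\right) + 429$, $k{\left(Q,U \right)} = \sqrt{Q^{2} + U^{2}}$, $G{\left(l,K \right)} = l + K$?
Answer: $704299 + \sqrt{450517} \approx 7.0497 \cdot 10^{5}$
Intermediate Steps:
$G{\left(l,K \right)} = K + l$
$Z{\left(L \right)} = 429 + L^{2} + L \left(13 + L\right)$ ($Z{\left(L \right)} = \left(L^{2} + \left(13 + L\right) L\right) + 429 = \left(L^{2} + L \left(13 + L\right)\right) + 429 = 429 + L^{2} + L \left(13 + L\right)$)
$Z{\left(590 \right)} + k{\left(-151,654 \right)} = \left(429 + 590^{2} + 590 \left(13 + 590\right)\right) + \sqrt{\left(-151\right)^{2} + 654^{2}} = \left(429 + 348100 + 590 \cdot 603\right) + \sqrt{22801 + 427716} = \left(429 + 348100 + 355770\right) + \sqrt{450517} = 704299 + \sqrt{450517}$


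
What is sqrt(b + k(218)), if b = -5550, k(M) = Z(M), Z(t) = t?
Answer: 2*I*sqrt(1333) ≈ 73.021*I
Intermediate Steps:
k(M) = M
sqrt(b + k(218)) = sqrt(-5550 + 218) = sqrt(-5332) = 2*I*sqrt(1333)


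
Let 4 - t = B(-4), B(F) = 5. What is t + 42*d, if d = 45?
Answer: 1889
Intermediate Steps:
t = -1 (t = 4 - 1*5 = 4 - 5 = -1)
t + 42*d = -1 + 42*45 = -1 + 1890 = 1889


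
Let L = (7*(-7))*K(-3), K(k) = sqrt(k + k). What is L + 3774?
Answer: 3774 - 49*I*sqrt(6) ≈ 3774.0 - 120.03*I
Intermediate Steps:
K(k) = sqrt(2)*sqrt(k) (K(k) = sqrt(2*k) = sqrt(2)*sqrt(k))
L = -49*I*sqrt(6) (L = (7*(-7))*(sqrt(2)*sqrt(-3)) = -49*sqrt(2)*I*sqrt(3) = -49*I*sqrt(6) ≈ -120.03*I)
L + 3774 = -49*I*sqrt(6) + 3774 = 3774 - 49*I*sqrt(6)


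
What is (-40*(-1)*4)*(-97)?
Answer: -15520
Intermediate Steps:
(-40*(-1)*4)*(-97) = (40*4)*(-97) = 160*(-97) = -15520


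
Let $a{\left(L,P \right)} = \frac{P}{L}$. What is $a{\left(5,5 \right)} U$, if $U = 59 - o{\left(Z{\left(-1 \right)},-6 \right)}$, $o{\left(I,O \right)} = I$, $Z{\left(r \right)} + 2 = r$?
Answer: $62$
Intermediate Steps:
$Z{\left(r \right)} = -2 + r$
$U = 62$ ($U = 59 - \left(-2 - 1\right) = 59 - -3 = 59 + 3 = 62$)
$a{\left(5,5 \right)} U = \frac{5}{5} \cdot 62 = 5 \cdot \frac{1}{5} \cdot 62 = 1 \cdot 62 = 62$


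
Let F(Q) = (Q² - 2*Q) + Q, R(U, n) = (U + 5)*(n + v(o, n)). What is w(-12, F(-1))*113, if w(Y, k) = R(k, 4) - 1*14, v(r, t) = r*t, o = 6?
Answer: 20566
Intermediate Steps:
R(U, n) = 7*n*(5 + U) (R(U, n) = (U + 5)*(n + 6*n) = (5 + U)*(7*n) = 7*n*(5 + U))
F(Q) = Q² - Q
w(Y, k) = 126 + 28*k (w(Y, k) = 7*4*(5 + k) - 1*14 = (140 + 28*k) - 14 = 126 + 28*k)
w(-12, F(-1))*113 = (126 + 28*(-(-1 - 1)))*113 = (126 + 28*(-1*(-2)))*113 = (126 + 28*2)*113 = (126 + 56)*113 = 182*113 = 20566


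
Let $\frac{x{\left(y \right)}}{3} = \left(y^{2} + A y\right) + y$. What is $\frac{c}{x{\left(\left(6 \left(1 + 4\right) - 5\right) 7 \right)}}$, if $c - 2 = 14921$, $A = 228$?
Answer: $\frac{14923}{212100} \approx 0.070358$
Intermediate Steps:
$c = 14923$ ($c = 2 + 14921 = 14923$)
$x{\left(y \right)} = 3 y^{2} + 687 y$ ($x{\left(y \right)} = 3 \left(\left(y^{2} + 228 y\right) + y\right) = 3 \left(y^{2} + 229 y\right) = 3 y^{2} + 687 y$)
$\frac{c}{x{\left(\left(6 \left(1 + 4\right) - 5\right) 7 \right)}} = \frac{14923}{3 \left(6 \left(1 + 4\right) - 5\right) 7 \left(229 + \left(6 \left(1 + 4\right) - 5\right) 7\right)} = \frac{14923}{3 \left(6 \cdot 5 - 5\right) 7 \left(229 + \left(6 \cdot 5 - 5\right) 7\right)} = \frac{14923}{3 \left(30 - 5\right) 7 \left(229 + \left(30 - 5\right) 7\right)} = \frac{14923}{3 \cdot 25 \cdot 7 \left(229 + 25 \cdot 7\right)} = \frac{14923}{3 \cdot 175 \left(229 + 175\right)} = \frac{14923}{3 \cdot 175 \cdot 404} = \frac{14923}{212100}$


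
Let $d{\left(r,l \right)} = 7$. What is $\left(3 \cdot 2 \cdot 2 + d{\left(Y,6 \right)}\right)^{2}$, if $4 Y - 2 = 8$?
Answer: $361$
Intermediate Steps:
$Y = \frac{5}{2}$ ($Y = \frac{1}{2} + \frac{1}{4} \cdot 8 = \frac{1}{2} + 2 = \frac{5}{2} \approx 2.5$)
$\left(3 \cdot 2 \cdot 2 + d{\left(Y,6 \right)}\right)^{2} = \left(3 \cdot 2 \cdot 2 + 7\right)^{2} = \left(6 \cdot 2 + 7\right)^{2} = \left(12 + 7\right)^{2} = 19^{2} = 361$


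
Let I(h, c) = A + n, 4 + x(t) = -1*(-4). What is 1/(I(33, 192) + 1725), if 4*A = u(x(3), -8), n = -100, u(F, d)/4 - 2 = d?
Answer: 1/1619 ≈ 0.00061767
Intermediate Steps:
x(t) = 0 (x(t) = -4 - 1*(-4) = -4 + 4 = 0)
u(F, d) = 8 + 4*d
A = -6 (A = (8 + 4*(-8))/4 = (8 - 32)/4 = (1/4)*(-24) = -6)
I(h, c) = -106 (I(h, c) = -6 - 100 = -106)
1/(I(33, 192) + 1725) = 1/(-106 + 1725) = 1/1619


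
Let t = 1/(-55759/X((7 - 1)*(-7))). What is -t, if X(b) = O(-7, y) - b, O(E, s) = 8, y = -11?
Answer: 50/55759 ≈ 0.00089672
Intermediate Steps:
X(b) = 8 - b
t = -50/55759 (t = 1/(-55759/(8 - (7 - 1)*(-7))) = 1/(-55759/(8 - 6*(-7))) = 1/(-55759/(8 - 1*(-42))) = 1/(-55759/(8 + 42)) = 1/(-55759/50) = -50/55759 ≈ -0.00089672)
-t = -1*(-50/55759) = 50/55759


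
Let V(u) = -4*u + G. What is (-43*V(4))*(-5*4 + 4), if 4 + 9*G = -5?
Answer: -11696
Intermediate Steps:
G = -1 (G = -4/9 + (1/9)*(-5) = -4/9 - 5/9 = -1)
V(u) = -1 - 4*u (V(u) = -4*u - 1 = -1 - 4*u)
(-43*V(4))*(-5*4 + 4) = (-43*(-1 - 4*4))*(-5*4 + 4) = (-43*(-1 - 16))*(-20 + 4) = -43*(-17)*(-16) = 731*(-16) = -11696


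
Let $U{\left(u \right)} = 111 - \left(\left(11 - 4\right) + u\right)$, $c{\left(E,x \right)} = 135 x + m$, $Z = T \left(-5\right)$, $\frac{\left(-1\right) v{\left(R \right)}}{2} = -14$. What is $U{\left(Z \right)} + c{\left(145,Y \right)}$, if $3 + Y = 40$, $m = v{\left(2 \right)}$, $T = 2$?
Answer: $5137$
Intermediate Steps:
$v{\left(R \right)} = 28$ ($v{\left(R \right)} = \left(-2\right) \left(-14\right) = 28$)
$m = 28$
$Y = 37$ ($Y = -3 + 40 = 37$)
$Z = -10$ ($Z = 2 \left(-5\right) = -10$)
$c{\left(E,x \right)} = 28 + 135 x$ ($c{\left(E,x \right)} = 135 x + 28 = 28 + 135 x$)
$U{\left(u \right)} = 104 - u$ ($U{\left(u \right)} = 111 - \left(7 + u\right) = 104 - u$)
$U{\left(Z \right)} + c{\left(145,Y \right)} = \left(104 - -10\right) + \left(28 + 135 \cdot 37\right) = \left(104 + 10\right) + \left(28 + 4995\right) = 114 + 5023 = 5137$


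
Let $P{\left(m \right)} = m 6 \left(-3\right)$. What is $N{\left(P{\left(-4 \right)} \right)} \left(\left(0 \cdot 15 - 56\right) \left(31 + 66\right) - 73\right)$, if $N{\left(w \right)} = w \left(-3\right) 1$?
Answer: $1189080$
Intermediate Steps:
$P{\left(m \right)} = - 18 m$ ($P{\left(m \right)} = 6 m \left(-3\right) = - 18 m$)
$N{\left(w \right)} = - 3 w$ ($N{\left(w \right)} = - 3 w 1 = - 3 w$)
$N{\left(P{\left(-4 \right)} \right)} \left(\left(0 \cdot 15 - 56\right) \left(31 + 66\right) - 73\right) = - 3 \left(\left(-18\right) \left(-4\right)\right) \left(\left(0 \cdot 15 - 56\right) \left(31 + 66\right) - 73\right) = \left(-3\right) 72 \left(\left(0 - 56\right) 97 - 73\right) = - 216 \left(\left(-56\right) 97 - 73\right) = - 216 \left(-5432 - 73\right) = \left(-216\right) \left(-5505\right) = 1189080$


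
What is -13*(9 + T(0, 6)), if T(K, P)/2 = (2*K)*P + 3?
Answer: -195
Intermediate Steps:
T(K, P) = 6 + 4*K*P (T(K, P) = 2*((2*K)*P + 3) = 2*(2*K*P + 3) = 2*(3 + 2*K*P) = 6 + 4*K*P)
-13*(9 + T(0, 6)) = -13*(9 + (6 + 4*0*6)) = -13*(9 + (6 + 0)) = -13*(9 + 6) = -13*15 = -195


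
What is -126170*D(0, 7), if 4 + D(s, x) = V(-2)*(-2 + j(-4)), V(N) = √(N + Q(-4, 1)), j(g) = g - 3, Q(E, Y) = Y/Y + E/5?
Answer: 504680 + 681318*I*√5 ≈ 5.0468e+5 + 1.5235e+6*I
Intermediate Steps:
Q(E, Y) = 1 + E/5 (Q(E, Y) = 1 + E*(⅕) = 1 + E/5)
j(g) = -3 + g
V(N) = √(⅕ + N) (V(N) = √(N + (1 + (⅕)*(-4))) = √(N + (1 - ⅘)) = √(N + ⅕) = √(⅕ + N))
D(s, x) = -4 - 27*I*√5/5 (D(s, x) = -4 + (√(5 + 25*(-2))/5)*(-2 + (-3 - 4)) = -4 + (√(5 - 50)/5)*(-2 - 7) = -4 + (√(-45)/5)*(-9) = -4 + ((3*I*√5)/5)*(-9) = -4 + (3*I*√5/5)*(-9) = -4 - 27*I*√5/5)
-126170*D(0, 7) = -126170*(-4 - 27*I*√5/5) = 504680 + 681318*I*√5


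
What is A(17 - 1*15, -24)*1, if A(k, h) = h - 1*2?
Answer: -26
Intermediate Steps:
A(k, h) = -2 + h (A(k, h) = h - 2 = -2 + h)
A(17 - 1*15, -24)*1 = (-2 - 24)*1 = -26*1 = -26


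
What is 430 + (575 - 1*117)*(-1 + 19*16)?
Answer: 139204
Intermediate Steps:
430 + (575 - 1*117)*(-1 + 19*16) = 430 + (575 - 117)*(-1 + 304) = 430 + 458*303 = 430 + 138774 = 139204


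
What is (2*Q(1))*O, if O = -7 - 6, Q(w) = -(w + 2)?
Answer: 78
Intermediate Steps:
Q(w) = -2 - w (Q(w) = -(2 + w) = -2 - w)
O = -13
(2*Q(1))*O = (2*(-2 - 1*1))*(-13) = (2*(-2 - 1))*(-13) = (2*(-3))*(-13) = -6*(-13) = 78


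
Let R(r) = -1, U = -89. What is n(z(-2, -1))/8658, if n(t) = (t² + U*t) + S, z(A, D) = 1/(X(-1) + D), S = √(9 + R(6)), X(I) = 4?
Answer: -133/38961 + √2/4329 ≈ -0.0030870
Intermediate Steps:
S = 2*√2 (S = √(9 - 1) = √8 = 2*√2 ≈ 2.8284)
z(A, D) = 1/(4 + D)
n(t) = t² - 89*t + 2*√2 (n(t) = (t² - 89*t) + 2*√2 = t² - 89*t + 2*√2)
n(z(-2, -1))/8658 = ((1/(4 - 1))² - 89/(4 - 1) + 2*√2)/8658 = ((1/3)² - 89/3 + 2*√2)*(1/8658) = ((⅓)² - 89*⅓ + 2*√2)*(1/8658) = (⅑ - 89/3 + 2*√2)*(1/8658) = (-266/9 + 2*√2)*(1/8658) = -133/38961 + √2/4329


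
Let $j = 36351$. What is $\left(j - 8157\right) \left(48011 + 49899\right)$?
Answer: $2760474540$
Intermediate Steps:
$\left(j - 8157\right) \left(48011 + 49899\right) = \left(36351 - 8157\right) \left(48011 + 49899\right) = 28194 \cdot 97910 = 2760474540$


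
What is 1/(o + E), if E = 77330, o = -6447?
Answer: 1/70883 ≈ 1.4108e-5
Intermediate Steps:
1/(o + E) = 1/(-6447 + 77330) = 1/70883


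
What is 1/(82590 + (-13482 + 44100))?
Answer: 1/113208 ≈ 8.8333e-6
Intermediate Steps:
1/(82590 + (-13482 + 44100)) = 1/(82590 + 30618) = 1/113208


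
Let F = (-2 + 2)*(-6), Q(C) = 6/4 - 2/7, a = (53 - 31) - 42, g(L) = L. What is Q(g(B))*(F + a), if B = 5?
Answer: -170/7 ≈ -24.286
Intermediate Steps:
a = -20 (a = 22 - 42 = -20)
Q(C) = 17/14 (Q(C) = 6*(¼) - 2*⅐ = 3/2 - 2/7 = 17/14)
F = 0 (F = 0*(-6) = 0)
Q(g(B))*(F + a) = 17*(0 - 20)/14 = (17/14)*(-20) = -170/7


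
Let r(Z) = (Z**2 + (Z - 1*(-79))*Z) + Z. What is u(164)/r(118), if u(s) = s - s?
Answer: 0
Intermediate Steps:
r(Z) = Z + Z**2 + Z*(79 + Z) (r(Z) = (Z**2 + (Z + 79)*Z) + Z = (Z**2 + (79 + Z)*Z) + Z = (Z**2 + Z*(79 + Z)) + Z = Z + Z**2 + Z*(79 + Z))
u(s) = 0
u(164)/r(118) = 0/((2*118*(40 + 118))) = 0/((2*118*158)) = 0/37288 = 0*(1/37288) = 0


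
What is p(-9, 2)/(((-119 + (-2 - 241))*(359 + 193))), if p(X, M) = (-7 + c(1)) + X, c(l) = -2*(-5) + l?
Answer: 5/199824 ≈ 2.5022e-5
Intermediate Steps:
c(l) = 10 + l
p(X, M) = 4 + X (p(X, M) = (-7 + (10 + 1)) + X = (-7 + 11) + X = 4 + X)
p(-9, 2)/(((-119 + (-2 - 241))*(359 + 193))) = (4 - 9)/(((-119 + (-2 - 241))*(359 + 193))) = -5*1/(552*(-119 - 243)) = -5/((-362*552)) = -5/(-199824) = -5*(-1/199824) = 5/199824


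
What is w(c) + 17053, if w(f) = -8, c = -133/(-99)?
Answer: 17045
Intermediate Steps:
c = 133/99 (c = -133*(-1/99) = 133/99 ≈ 1.3434)
w(c) + 17053 = -8 + 17053 = 17045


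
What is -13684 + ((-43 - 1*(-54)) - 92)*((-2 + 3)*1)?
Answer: -13765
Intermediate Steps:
-13684 + ((-43 - 1*(-54)) - 92)*((-2 + 3)*1) = -13684 + ((-43 + 54) - 92)*(1*1) = -13684 + (11 - 92)*1 = -13684 - 81*1 = -13684 - 81 = -13765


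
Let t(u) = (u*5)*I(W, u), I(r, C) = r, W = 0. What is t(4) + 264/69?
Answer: 88/23 ≈ 3.8261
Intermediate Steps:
t(u) = 0 (t(u) = (u*5)*0 = (5*u)*0 = 0)
t(4) + 264/69 = 0 + 264/69 = 0 + 264*(1/69) = 0 + 88/23 = 88/23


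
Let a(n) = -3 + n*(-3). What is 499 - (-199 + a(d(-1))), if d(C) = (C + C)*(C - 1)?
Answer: 713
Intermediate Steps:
d(C) = 2*C*(-1 + C) (d(C) = (2*C)*(-1 + C) = 2*C*(-1 + C))
a(n) = -3 - 3*n
499 - (-199 + a(d(-1))) = 499 - (-199 + (-3 - 6*(-1)*(-1 - 1))) = 499 - (-199 + (-3 - 6*(-1)*(-2))) = 499 - (-199 + (-3 - 3*4)) = 499 - (-199 + (-3 - 12)) = 499 - (-199 - 15) = 499 - 1*(-214) = 499 + 214 = 713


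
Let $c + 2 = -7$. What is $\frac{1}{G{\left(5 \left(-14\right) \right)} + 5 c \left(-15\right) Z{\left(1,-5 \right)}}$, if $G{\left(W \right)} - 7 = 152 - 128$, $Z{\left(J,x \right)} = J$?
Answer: $\frac{1}{706} \approx 0.0014164$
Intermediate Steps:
$c = -9$ ($c = -2 - 7 = -9$)
$G{\left(W \right)} = 31$ ($G{\left(W \right)} = 7 + \left(152 - 128\right) = 7 + 24 = 31$)
$\frac{1}{G{\left(5 \left(-14\right) \right)} + 5 c \left(-15\right) Z{\left(1,-5 \right)}} = \frac{1}{31 + 5 \left(-9\right) \left(-15\right) 1} = \frac{1}{31 + \left(-45\right) \left(-15\right) 1} = \frac{1}{31 + 675 \cdot 1} = \frac{1}{31 + 675} = \frac{1}{706}$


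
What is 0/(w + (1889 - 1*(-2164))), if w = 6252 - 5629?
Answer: 0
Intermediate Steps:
w = 623
0/(w + (1889 - 1*(-2164))) = 0/(623 + (1889 - 1*(-2164))) = 0/(623 + (1889 + 2164)) = 0/(623 + 4053) = 0/4676 = (1/4676)*0 = 0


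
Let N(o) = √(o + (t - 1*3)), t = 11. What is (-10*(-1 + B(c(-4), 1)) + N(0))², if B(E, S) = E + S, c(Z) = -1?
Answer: 108 + 40*√2 ≈ 164.57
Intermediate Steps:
N(o) = √(8 + o) (N(o) = √(o + (11 - 1*3)) = √(o + (11 - 3)) = √(o + 8) = √(8 + o))
(-10*(-1 + B(c(-4), 1)) + N(0))² = (-10*(-1 + (-1 + 1)) + √(8 + 0))² = (-10*(-1 + 0) + √8)² = (-10*(-1) + 2*√2)² = (10 + 2*√2)²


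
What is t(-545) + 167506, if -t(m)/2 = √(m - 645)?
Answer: 167506 - 2*I*√1190 ≈ 1.6751e+5 - 68.993*I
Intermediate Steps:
t(m) = -2*√(-645 + m) (t(m) = -2*√(m - 645) = -2*√(-645 + m))
t(-545) + 167506 = -2*√(-645 - 545) + 167506 = -2*I*√1190 + 167506 = 167506 - 2*I*√1190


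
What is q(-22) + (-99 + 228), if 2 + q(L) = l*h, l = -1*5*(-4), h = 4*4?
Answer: 447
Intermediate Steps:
h = 16
l = 20 (l = -5*(-4) = 20)
q(L) = 318 (q(L) = -2 + 20*16 = -2 + 320 = 318)
q(-22) + (-99 + 228) = 318 + (-99 + 228) = 318 + 129 = 447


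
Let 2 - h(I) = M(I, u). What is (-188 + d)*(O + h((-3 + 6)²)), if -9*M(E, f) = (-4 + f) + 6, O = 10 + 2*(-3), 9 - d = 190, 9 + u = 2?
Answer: -2009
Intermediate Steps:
u = -7 (u = -9 + 2 = -7)
d = -181 (d = 9 - 1*190 = 9 - 190 = -181)
O = 4 (O = 10 - 6 = 4)
M(E, f) = -2/9 - f/9 (M(E, f) = -((-4 + f) + 6)/9 = -(2 + f)/9 = -2/9 - f/9)
h(I) = 13/9 (h(I) = 2 - (-2/9 - ⅑*(-7)) = 2 - (-2/9 + 7/9) = 2 - 1*5/9 = 2 - 5/9 = 13/9)
(-188 + d)*(O + h((-3 + 6)²)) = (-188 - 181)*(4 + 13/9) = -369*49/9 = -2009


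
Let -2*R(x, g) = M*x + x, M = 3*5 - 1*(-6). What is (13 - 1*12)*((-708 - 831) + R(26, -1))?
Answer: -1825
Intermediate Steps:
M = 21 (M = 15 + 6 = 21)
R(x, g) = -11*x (R(x, g) = -(21*x + x)/2 = -11*x)
(13 - 1*12)*((-708 - 831) + R(26, -1)) = (13 - 1*12)*((-708 - 831) - 11*26) = (13 - 12)*(-1539 - 286) = 1*(-1825) = -1825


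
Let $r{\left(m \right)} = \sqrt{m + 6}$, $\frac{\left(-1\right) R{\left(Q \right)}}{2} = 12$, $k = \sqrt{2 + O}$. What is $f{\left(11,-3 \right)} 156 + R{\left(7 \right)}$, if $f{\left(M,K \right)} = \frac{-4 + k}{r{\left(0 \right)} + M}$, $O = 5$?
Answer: $- \frac{9624}{115} - \frac{156 \sqrt{42}}{115} + \frac{624 \sqrt{6}}{115} + \frac{1716 \sqrt{7}}{115} \approx -39.708$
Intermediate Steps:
$k = \sqrt{7}$ ($k = \sqrt{2 + 5} = \sqrt{7} \approx 2.6458$)
$R{\left(Q \right)} = -24$ ($R{\left(Q \right)} = \left(-2\right) 12 = -24$)
$r{\left(m \right)} = \sqrt{6 + m}$
$f{\left(M,K \right)} = \frac{-4 + \sqrt{7}}{M + \sqrt{6}}$ ($f{\left(M,K \right)} = \frac{-4 + \sqrt{7}}{\sqrt{6 + 0} + M} = \frac{-4 + \sqrt{7}}{\sqrt{6} + M} = \frac{-4 + \sqrt{7}}{M + \sqrt{6}}$)
$f{\left(11,-3 \right)} 156 + R{\left(7 \right)} = \frac{-4 + \sqrt{7}}{11 + \sqrt{6}} \cdot 156 - 24 = \frac{156 \left(-4 + \sqrt{7}\right)}{11 + \sqrt{6}} - 24 = -24 + \frac{156 \left(-4 + \sqrt{7}\right)}{11 + \sqrt{6}}$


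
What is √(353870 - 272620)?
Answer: 25*√130 ≈ 285.04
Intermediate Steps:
√(353870 - 272620) = √81250 = 25*√130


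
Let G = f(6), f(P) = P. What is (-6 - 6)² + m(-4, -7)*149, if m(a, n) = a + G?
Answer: 442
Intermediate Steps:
G = 6
m(a, n) = 6 + a (m(a, n) = a + 6 = 6 + a)
(-6 - 6)² + m(-4, -7)*149 = (-6 - 6)² + (6 - 4)*149 = (-12)² + 2*149 = 144 + 298 = 442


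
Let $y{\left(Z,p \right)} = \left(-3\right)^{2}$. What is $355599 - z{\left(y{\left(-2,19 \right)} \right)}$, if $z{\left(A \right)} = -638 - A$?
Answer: $356246$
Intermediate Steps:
$y{\left(Z,p \right)} = 9$
$355599 - z{\left(y{\left(-2,19 \right)} \right)} = 355599 - \left(-638 - 9\right) = 355599 - -647 = 355599 + 647 = 356246$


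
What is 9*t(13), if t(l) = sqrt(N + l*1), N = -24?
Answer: 9*I*sqrt(11) ≈ 29.85*I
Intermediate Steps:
t(l) = sqrt(-24 + l) (t(l) = sqrt(-24 + l*1) = sqrt(-24 + l))
9*t(13) = 9*sqrt(-24 + 13) = 9*sqrt(-11) = 9*(I*sqrt(11)) = 9*I*sqrt(11)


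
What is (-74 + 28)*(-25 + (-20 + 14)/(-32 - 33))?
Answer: 74474/65 ≈ 1145.8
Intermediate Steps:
(-74 + 28)*(-25 + (-20 + 14)/(-32 - 33)) = -46*(-25 - 6/(-65)) = -46*(-25 - 6*(-1/65)) = -46*(-25 + 6/65) = -46*(-1619/65) = 74474/65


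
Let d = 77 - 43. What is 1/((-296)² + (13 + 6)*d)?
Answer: 1/88262 ≈ 1.1330e-5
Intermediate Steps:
d = 34
1/((-296)² + (13 + 6)*d) = 1/((-296)² + (13 + 6)*34) = 1/(87616 + 19*34) = 1/(87616 + 646) = 1/88262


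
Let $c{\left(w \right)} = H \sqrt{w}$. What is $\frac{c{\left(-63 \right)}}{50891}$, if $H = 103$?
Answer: $\frac{309 i \sqrt{7}}{50891} \approx 0.016064 i$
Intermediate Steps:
$c{\left(w \right)} = 103 \sqrt{w}$
$\frac{c{\left(-63 \right)}}{50891} = \frac{103 \sqrt{-63}}{50891} = 103 \cdot 3 i \sqrt{7} \cdot \frac{1}{50891} = 309 i \sqrt{7} \cdot \frac{1}{50891} = \frac{309 i \sqrt{7}}{50891}$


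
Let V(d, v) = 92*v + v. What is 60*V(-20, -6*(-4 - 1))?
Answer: 167400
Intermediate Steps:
V(d, v) = 93*v
60*V(-20, -6*(-4 - 1)) = 60*(93*(-6*(-4 - 1))) = 60*(93*(-6*(-5))) = 60*(93*30) = 60*2790 = 167400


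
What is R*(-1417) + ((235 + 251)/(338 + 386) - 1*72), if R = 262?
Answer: -134419769/362 ≈ -3.7133e+5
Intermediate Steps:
R*(-1417) + ((235 + 251)/(338 + 386) - 1*72) = 262*(-1417) + ((235 + 251)/(338 + 386) - 1*72) = -371254 + (486/724 - 72) = -371254 + (486*(1/724) - 72) = -371254 + (243/362 - 72) = -371254 - 25821/362 = -134419769/362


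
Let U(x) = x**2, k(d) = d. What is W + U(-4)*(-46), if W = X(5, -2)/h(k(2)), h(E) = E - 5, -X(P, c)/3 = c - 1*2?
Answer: -740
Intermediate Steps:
X(P, c) = 6 - 3*c (X(P, c) = -3*(c - 1*2) = -3*(c - 2) = -3*(-2 + c) = 6 - 3*c)
h(E) = -5 + E
W = -4 (W = (6 - 3*(-2))/(-5 + 2) = (6 + 6)/(-3) = 12*(-1/3) = -4)
W + U(-4)*(-46) = -4 + (-4)**2*(-46) = -4 + 16*(-46) = -4 - 736 = -740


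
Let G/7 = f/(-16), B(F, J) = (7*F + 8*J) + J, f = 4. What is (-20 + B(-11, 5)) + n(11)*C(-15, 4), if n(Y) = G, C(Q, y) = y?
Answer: -59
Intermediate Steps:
B(F, J) = 7*F + 9*J
G = -7/4 (G = 7*(4/(-16)) = 7*(4*(-1/16)) = 7*(-¼) = -7/4 ≈ -1.7500)
n(Y) = -7/4
(-20 + B(-11, 5)) + n(11)*C(-15, 4) = (-20 + (7*(-11) + 9*5)) - 7/4*4 = (-20 + (-77 + 45)) - 7 = (-20 - 32) - 7 = -52 - 7 = -59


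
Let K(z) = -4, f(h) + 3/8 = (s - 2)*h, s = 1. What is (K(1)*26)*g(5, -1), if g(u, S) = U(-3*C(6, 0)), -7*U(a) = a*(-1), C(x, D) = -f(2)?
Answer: 741/7 ≈ 105.86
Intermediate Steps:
f(h) = -3/8 - h (f(h) = -3/8 + (1 - 2)*h = -3/8 - h)
C(x, D) = 19/8 (C(x, D) = -(-3/8 - 1*2) = -(-3/8 - 2) = -1*(-19/8) = 19/8)
U(a) = a/7 (U(a) = -a*(-1)/7 = -(-1)*a/7 = a/7)
g(u, S) = -57/56 (g(u, S) = (-3*19/8)/7 = (1/7)*(-57/8) = -57/56)
(K(1)*26)*g(5, -1) = -4*26*(-57/56) = -104*(-57/56) = 741/7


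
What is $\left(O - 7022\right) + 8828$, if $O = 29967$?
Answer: $31773$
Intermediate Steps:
$\left(O - 7022\right) + 8828 = \left(29967 - 7022\right) + 8828 = 22945 + 8828 = 31773$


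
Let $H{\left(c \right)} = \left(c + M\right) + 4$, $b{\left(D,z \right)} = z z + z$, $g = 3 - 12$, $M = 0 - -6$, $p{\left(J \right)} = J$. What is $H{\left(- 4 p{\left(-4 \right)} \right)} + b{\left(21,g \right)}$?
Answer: $98$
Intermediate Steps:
$M = 6$ ($M = 0 + 6 = 6$)
$g = -9$ ($g = 3 - 12 = -9$)
$b{\left(D,z \right)} = z + z^{2}$ ($b{\left(D,z \right)} = z^{2} + z = z + z^{2}$)
$H{\left(c \right)} = 10 + c$ ($H{\left(c \right)} = \left(c + 6\right) + 4 = \left(6 + c\right) + 4 = 10 + c$)
$H{\left(- 4 p{\left(-4 \right)} \right)} + b{\left(21,g \right)} = \left(10 - -16\right) - 9 \left(1 - 9\right) = \left(10 + 16\right) - -72 = 26 + 72 = 98$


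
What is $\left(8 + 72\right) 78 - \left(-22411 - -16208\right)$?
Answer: $12443$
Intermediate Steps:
$\left(8 + 72\right) 78 - \left(-22411 - -16208\right) = 80 \cdot 78 - \left(-22411 + 16208\right) = 6240 - -6203 = 6240 + 6203 = 12443$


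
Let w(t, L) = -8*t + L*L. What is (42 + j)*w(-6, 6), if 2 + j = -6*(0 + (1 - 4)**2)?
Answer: -1176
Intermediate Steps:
w(t, L) = L**2 - 8*t (w(t, L) = -8*t + L**2 = L**2 - 8*t)
j = -56 (j = -2 - 6*(0 + (1 - 4)**2) = -2 - 6*(0 + (-3)**2) = -2 - 6*(0 + 9) = -2 - 6*9 = -2 - 54 = -56)
(42 + j)*w(-6, 6) = (42 - 56)*(6**2 - 8*(-6)) = -14*(36 + 48) = -14*84 = -1176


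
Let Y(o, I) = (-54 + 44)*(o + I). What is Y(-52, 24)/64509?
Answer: 280/64509 ≈ 0.0043405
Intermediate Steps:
Y(o, I) = -10*I - 10*o (Y(o, I) = -10*(I + o) = -10*I - 10*o)
Y(-52, 24)/64509 = (-10*24 - 10*(-52))/64509 = (-240 + 520)*(1/64509) = 280*(1/64509) = 280/64509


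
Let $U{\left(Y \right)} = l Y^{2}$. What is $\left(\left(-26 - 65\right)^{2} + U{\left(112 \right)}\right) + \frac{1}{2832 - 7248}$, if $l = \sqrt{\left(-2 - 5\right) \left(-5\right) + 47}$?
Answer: $\frac{36568895}{4416} + 12544 \sqrt{82} \approx 1.2187 \cdot 10^{5}$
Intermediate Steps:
$l = \sqrt{82}$ ($l = \sqrt{\left(-7\right) \left(-5\right) + 47} = \sqrt{35 + 47} = \sqrt{82} \approx 9.0554$)
$U{\left(Y \right)} = \sqrt{82} Y^{2}$
$\left(\left(-26 - 65\right)^{2} + U{\left(112 \right)}\right) + \frac{1}{2832 - 7248} = \left(\left(-26 - 65\right)^{2} + \sqrt{82} \cdot 112^{2}\right) + \frac{1}{2832 - 7248} = \left(\left(-91\right)^{2} + \sqrt{82} \cdot 12544\right) + \frac{1}{-4416} = \left(8281 + 12544 \sqrt{82}\right) - \frac{1}{4416} = \frac{36568895}{4416} + 12544 \sqrt{82}$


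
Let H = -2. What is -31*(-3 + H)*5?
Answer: 775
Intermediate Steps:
-31*(-3 + H)*5 = -31*(-3 - 2)*5 = -(-155)*5 = -31*(-25) = 775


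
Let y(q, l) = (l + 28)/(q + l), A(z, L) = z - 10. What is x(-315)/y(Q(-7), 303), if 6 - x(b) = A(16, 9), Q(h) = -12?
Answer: 0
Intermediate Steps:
A(z, L) = -10 + z
x(b) = 0 (x(b) = 6 - (-10 + 16) = 6 - 1*6 = 6 - 6 = 0)
y(q, l) = (28 + l)/(l + q)
x(-315)/y(Q(-7), 303) = 0/(((28 + 303)/(303 - 12))) = 0/((331/291)) = 0/(((1/291)*331)) = 0/(331/291) = 0*(291/331) = 0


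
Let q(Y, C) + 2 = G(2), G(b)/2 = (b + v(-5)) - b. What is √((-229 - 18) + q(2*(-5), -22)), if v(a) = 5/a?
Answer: I*√251 ≈ 15.843*I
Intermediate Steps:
G(b) = -2 (G(b) = 2*((b + 5/(-5)) - b) = 2*((b + 5*(-⅕)) - b) = 2*((b - 1) - b) = 2*((-1 + b) - b) = 2*(-1) = -2)
q(Y, C) = -4 (q(Y, C) = -2 - 2 = -4)
√((-229 - 18) + q(2*(-5), -22)) = √((-229 - 18) - 4) = √(-247 - 4) = √(-251) = I*√251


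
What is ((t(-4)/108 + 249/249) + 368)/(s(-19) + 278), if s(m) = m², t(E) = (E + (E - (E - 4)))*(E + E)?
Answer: 41/71 ≈ 0.57747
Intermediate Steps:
t(E) = 2*E*(4 + E) (t(E) = (E + (E - (-4 + E)))*(2*E) = (E + (E + (4 - E)))*(2*E) = (E + 4)*(2*E) = (4 + E)*(2*E) = 2*E*(4 + E))
((t(-4)/108 + 249/249) + 368)/(s(-19) + 278) = (((2*(-4)*(4 - 4))/108 + 249/249) + 368)/((-19)² + 278) = (((2*(-4)*0)*(1/108) + 249*(1/249)) + 368)/(361 + 278) = ((0*(1/108) + 1) + 368)/639 = ((0 + 1) + 368)*(1/639) = (1 + 368)*(1/639) = 369*(1/639) = 41/71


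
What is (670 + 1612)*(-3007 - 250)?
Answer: -7432474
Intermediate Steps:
(670 + 1612)*(-3007 - 250) = 2282*(-3257) = -7432474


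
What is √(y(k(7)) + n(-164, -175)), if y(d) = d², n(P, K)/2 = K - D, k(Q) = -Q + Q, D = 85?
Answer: 2*I*√130 ≈ 22.803*I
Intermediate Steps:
k(Q) = 0
n(P, K) = -170 + 2*K (n(P, K) = 2*(K - 1*85) = 2*(K - 85) = 2*(-85 + K) = -170 + 2*K)
√(y(k(7)) + n(-164, -175)) = √(0² + (-170 + 2*(-175))) = √(0 + (-170 - 350)) = √(0 - 520) = √(-520) = 2*I*√130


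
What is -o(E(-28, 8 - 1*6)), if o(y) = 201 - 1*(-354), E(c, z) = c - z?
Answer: -555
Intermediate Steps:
o(y) = 555 (o(y) = 201 + 354 = 555)
-o(E(-28, 8 - 1*6)) = -1*555 = -555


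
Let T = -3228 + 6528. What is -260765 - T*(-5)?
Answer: -244265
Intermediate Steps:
T = 3300
-260765 - T*(-5) = -260765 - 3300*(-5) = -260765 - 1*(-16500) = -260765 + 16500 = -244265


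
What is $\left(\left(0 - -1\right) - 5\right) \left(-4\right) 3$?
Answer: $48$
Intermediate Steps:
$\left(\left(0 - -1\right) - 5\right) \left(-4\right) 3 = \left(\left(0 + 1\right) - 5\right) \left(-4\right) 3 = \left(1 - 5\right) \left(-4\right) 3 = \left(-4\right) \left(-4\right) 3 = 16 \cdot 3 = 48$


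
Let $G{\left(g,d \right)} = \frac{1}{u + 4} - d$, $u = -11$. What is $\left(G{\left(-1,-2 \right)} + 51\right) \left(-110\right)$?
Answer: $- \frac{40700}{7} \approx -5814.3$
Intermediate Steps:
$G{\left(g,d \right)} = - \frac{1}{7} - d$ ($G{\left(g,d \right)} = \frac{1}{-11 + 4} - d = \frac{1}{-7} - d = - \frac{1}{7} - d$)
$\left(G{\left(-1,-2 \right)} + 51\right) \left(-110\right) = \left(\left(- \frac{1}{7} - -2\right) + 51\right) \left(-110\right) = \left(\left(- \frac{1}{7} + 2\right) + 51\right) \left(-110\right) = \left(\frac{13}{7} + 51\right) \left(-110\right) = \frac{370}{7} \left(-110\right) = - \frac{40700}{7}$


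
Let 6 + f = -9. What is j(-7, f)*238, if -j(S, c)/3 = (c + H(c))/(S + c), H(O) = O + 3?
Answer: -9639/11 ≈ -876.27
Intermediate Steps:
H(O) = 3 + O
f = -15 (f = -6 - 9 = -15)
j(S, c) = -3*(3 + 2*c)/(S + c) (j(S, c) = -3*(c + (3 + c))/(S + c) = -3*(3 + 2*c)/(S + c))
j(-7, f)*238 = (3*(-3 - 2*(-15))/(-7 - 15))*238 = (3*(-3 + 30)/(-22))*238 = (3*(-1/22)*27)*238 = -81/22*238 = -9639/11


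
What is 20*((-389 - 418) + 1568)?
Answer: 15220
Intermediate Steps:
20*((-389 - 418) + 1568) = 20*(-807 + 1568) = 20*761 = 15220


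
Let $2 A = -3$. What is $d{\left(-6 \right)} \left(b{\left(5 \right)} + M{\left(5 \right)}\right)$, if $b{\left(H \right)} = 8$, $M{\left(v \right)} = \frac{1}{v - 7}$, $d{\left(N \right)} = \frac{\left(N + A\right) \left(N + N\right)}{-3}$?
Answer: $-225$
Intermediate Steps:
$A = - \frac{3}{2}$ ($A = \frac{1}{2} \left(-3\right) = - \frac{3}{2} \approx -1.5$)
$d{\left(N \right)} = - \frac{2 N \left(- \frac{3}{2} + N\right)}{3}$ ($d{\left(N \right)} = \frac{\left(N - \frac{3}{2}\right) \left(N + N\right)}{-3} = \left(- \frac{3}{2} + N\right) 2 N \left(- \frac{1}{3}\right) = 2 N \left(- \frac{3}{2} + N\right) \left(- \frac{1}{3}\right) = - \frac{2 N \left(- \frac{3}{2} + N\right)}{3}$)
$M{\left(v \right)} = \frac{1}{-7 + v}$
$d{\left(-6 \right)} \left(b{\left(5 \right)} + M{\left(5 \right)}\right) = \frac{1}{3} \left(-6\right) \left(3 - -12\right) \left(8 + \frac{1}{-7 + 5}\right) = \frac{1}{3} \left(-6\right) \left(3 + 12\right) \left(8 + \frac{1}{-2}\right) = \frac{1}{3} \left(-6\right) 15 \left(8 - \frac{1}{2}\right) = \left(-30\right) \frac{15}{2} = -225$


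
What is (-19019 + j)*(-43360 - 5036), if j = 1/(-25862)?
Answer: 11902255233042/12931 ≈ 9.2044e+8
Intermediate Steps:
j = -1/25862 ≈ -3.8667e-5
(-19019 + j)*(-43360 - 5036) = (-19019 - 1/25862)*(-43360 - 5036) = -491869379/25862*(-48396) = 11902255233042/12931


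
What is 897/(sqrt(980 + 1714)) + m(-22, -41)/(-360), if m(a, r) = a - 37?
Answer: 59/360 + 299*sqrt(2694)/898 ≈ 17.446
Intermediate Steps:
m(a, r) = -37 + a
897/(sqrt(980 + 1714)) + m(-22, -41)/(-360) = 897/(sqrt(980 + 1714)) + (-37 - 22)/(-360) = 897/(sqrt(2694)) - 59*(-1/360) = 897*(sqrt(2694)/2694) + 59/360 = 299*sqrt(2694)/898 + 59/360 = 59/360 + 299*sqrt(2694)/898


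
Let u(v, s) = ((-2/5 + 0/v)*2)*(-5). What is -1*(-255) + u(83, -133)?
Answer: 259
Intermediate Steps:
u(v, s) = 4 (u(v, s) = ((-2*⅕ + 0)*2)*(-5) = ((-⅖ + 0)*2)*(-5) = -⅖*2*(-5) = -⅘*(-5) = 4)
-1*(-255) + u(83, -133) = -1*(-255) + 4 = 255 + 4 = 259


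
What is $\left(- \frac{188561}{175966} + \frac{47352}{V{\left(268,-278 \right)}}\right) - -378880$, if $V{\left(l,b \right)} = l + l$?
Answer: $\frac{4467918780527}{11789722} \approx 3.7897 \cdot 10^{5}$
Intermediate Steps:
$V{\left(l,b \right)} = 2 l$
$\left(- \frac{188561}{175966} + \frac{47352}{V{\left(268,-278 \right)}}\right) - -378880 = \left(- \frac{188561}{175966} + \frac{47352}{2 \cdot 268}\right) - -378880 = \left(\left(-188561\right) \frac{1}{175966} + \frac{47352}{536}\right) + 378880 = \left(- \frac{188561}{175966} + 47352 \cdot \frac{1}{536}\right) + 378880 = \left(- \frac{188561}{175966} + \frac{5919}{67}\right) + 378880 = \frac{1028909167}{11789722} + 378880 = \frac{4467918780527}{11789722}$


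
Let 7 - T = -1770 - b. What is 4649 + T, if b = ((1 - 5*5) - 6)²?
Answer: 7326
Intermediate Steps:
b = 900 (b = ((1 - 25) - 6)² = (-24 - 6)² = (-30)² = 900)
T = 2677 (T = 7 - (-1770 - 1*900) = 7 - (-1770 - 900) = 7 - 1*(-2670) = 7 + 2670 = 2677)
4649 + T = 4649 + 2677 = 7326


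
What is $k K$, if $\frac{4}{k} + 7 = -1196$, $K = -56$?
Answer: $\frac{224}{1203} \approx 0.1862$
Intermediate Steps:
$k = - \frac{4}{1203}$ ($k = \frac{4}{-7 - 1196} = \frac{4}{-1203} = 4 \left(- \frac{1}{1203}\right) = - \frac{4}{1203} \approx -0.003325$)
$k K = \left(- \frac{4}{1203}\right) \left(-56\right) = \frac{224}{1203}$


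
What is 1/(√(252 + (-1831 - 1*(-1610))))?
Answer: √31/31 ≈ 0.17961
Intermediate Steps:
1/(√(252 + (-1831 - 1*(-1610)))) = 1/(√(252 + (-1831 + 1610))) = 1/(√(252 - 221)) = 1/(√31) = √31/31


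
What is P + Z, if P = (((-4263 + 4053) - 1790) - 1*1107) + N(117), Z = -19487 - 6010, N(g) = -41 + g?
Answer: -28528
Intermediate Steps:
Z = -25497
P = -3031 (P = (((-4263 + 4053) - 1790) - 1*1107) + (-41 + 117) = ((-210 - 1790) - 1107) + 76 = (-2000 - 1107) + 76 = -3107 + 76 = -3031)
P + Z = -3031 - 25497 = -28528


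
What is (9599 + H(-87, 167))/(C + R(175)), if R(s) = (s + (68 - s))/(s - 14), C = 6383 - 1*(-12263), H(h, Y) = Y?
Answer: 786163/1501037 ≈ 0.52375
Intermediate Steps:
C = 18646 (C = 6383 + 12263 = 18646)
R(s) = 68/(-14 + s)
(9599 + H(-87, 167))/(C + R(175)) = (9599 + 167)/(18646 + 68/(-14 + 175)) = 9766/(18646 + 68/161) = 9766/(3002074/161) = 9766*(161/3002074) = 786163/1501037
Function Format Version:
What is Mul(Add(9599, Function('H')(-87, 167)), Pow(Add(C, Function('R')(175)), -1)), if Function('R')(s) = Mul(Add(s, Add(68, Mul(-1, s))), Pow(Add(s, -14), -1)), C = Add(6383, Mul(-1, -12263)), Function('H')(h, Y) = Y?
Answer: Rational(786163, 1501037) ≈ 0.52375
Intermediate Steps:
C = 18646 (C = Add(6383, 12263) = 18646)
Function('R')(s) = Mul(68, Pow(Add(-14, s), -1))
Mul(Add(9599, Function('H')(-87, 167)), Pow(Add(C, Function('R')(175)), -1)) = Mul(Add(9599, 167), Pow(Add(18646, Mul(68, Pow(Add(-14, 175), -1))), -1)) = Mul(9766, Pow(Add(18646, Mul(68, Pow(161, -1))), -1)) = Mul(9766, Pow(Add(18646, Mul(68, Rational(1, 161))), -1)) = Mul(9766, Pow(Add(18646, Rational(68, 161)), -1)) = Mul(9766, Pow(Rational(3002074, 161), -1)) = Mul(9766, Rational(161, 3002074)) = Rational(786163, 1501037)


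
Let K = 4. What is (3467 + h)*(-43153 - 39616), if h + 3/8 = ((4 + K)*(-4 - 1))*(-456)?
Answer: -14373085157/8 ≈ -1.7966e+9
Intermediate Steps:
h = 145917/8 (h = -3/8 + ((4 + 4)*(-4 - 1))*(-456) = -3/8 + (8*(-5))*(-456) = -3/8 - 40*(-456) = -3/8 + 18240 = 145917/8 ≈ 18240.)
(3467 + h)*(-43153 - 39616) = (3467 + 145917/8)*(-43153 - 39616) = (173653/8)*(-82769) = -14373085157/8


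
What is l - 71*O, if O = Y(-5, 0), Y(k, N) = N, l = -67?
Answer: -67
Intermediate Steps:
O = 0
l - 71*O = -67 - 71*0 = -67 + 0 = -67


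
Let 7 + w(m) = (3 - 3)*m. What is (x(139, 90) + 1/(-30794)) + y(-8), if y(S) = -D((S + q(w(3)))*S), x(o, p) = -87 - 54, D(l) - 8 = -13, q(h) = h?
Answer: -4187985/30794 ≈ -136.00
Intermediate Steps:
w(m) = -7 (w(m) = -7 + (3 - 3)*m = -7 + 0*m = -7 + 0 = -7)
D(l) = -5 (D(l) = 8 - 13 = -5)
x(o, p) = -141
y(S) = 5 (y(S) = -1*(-5) = 5)
(x(139, 90) + 1/(-30794)) + y(-8) = (-141 + 1/(-30794)) + 5 = (-141 - 1/30794) + 5 = -4341955/30794 + 5 = -4187985/30794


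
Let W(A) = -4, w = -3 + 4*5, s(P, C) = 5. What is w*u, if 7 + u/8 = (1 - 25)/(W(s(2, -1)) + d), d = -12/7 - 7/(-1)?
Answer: -10472/3 ≈ -3490.7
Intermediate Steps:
w = 17 (w = -3 + 20 = 17)
d = 37/7 (d = -12*1/7 - 7*(-1) = -12/7 + 7 = 37/7 ≈ 5.2857)
u = -616/3 (u = -56 + 8*((1 - 25)/(-4 + 37/7)) = -56 + 8*(-24/9/7) = -56 + 8*(-24*7/9) = -56 + 8*(-56/3) = -56 - 448/3 = -616/3 ≈ -205.33)
w*u = 17*(-616/3) = -10472/3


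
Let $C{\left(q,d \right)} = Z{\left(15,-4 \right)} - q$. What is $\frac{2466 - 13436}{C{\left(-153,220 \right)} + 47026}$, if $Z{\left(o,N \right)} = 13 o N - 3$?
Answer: $- \frac{5485}{23198} \approx -0.23644$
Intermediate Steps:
$Z{\left(o,N \right)} = -3 + 13 N o$ ($Z{\left(o,N \right)} = 13 N o - 3 = -3 + 13 N o$)
$C{\left(q,d \right)} = -783 - q$ ($C{\left(q,d \right)} = \left(-3 + 13 \left(-4\right) 15\right) - q = \left(-3 - 780\right) - q = -783 - q$)
$\frac{2466 - 13436}{C{\left(-153,220 \right)} + 47026} = \frac{2466 - 13436}{\left(-783 - -153\right) + 47026} = - \frac{10970}{\left(-783 + 153\right) + 47026} = - \frac{10970}{-630 + 47026} = - \frac{10970}{46396} = \left(-10970\right) \frac{1}{46396} = - \frac{5485}{23198}$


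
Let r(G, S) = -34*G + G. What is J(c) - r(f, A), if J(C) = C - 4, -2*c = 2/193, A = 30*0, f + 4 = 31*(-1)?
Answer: -223688/193 ≈ -1159.0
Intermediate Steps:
f = -35 (f = -4 + 31*(-1) = -4 - 31 = -35)
A = 0
c = -1/193 ≈ -0.0051813
r(G, S) = -33*G
J(C) = -4 + C
J(c) - r(f, A) = (-4 - 1/193) - (-33)*(-35) = -773/193 - 1*1155 = -773/193 - 1155 = -223688/193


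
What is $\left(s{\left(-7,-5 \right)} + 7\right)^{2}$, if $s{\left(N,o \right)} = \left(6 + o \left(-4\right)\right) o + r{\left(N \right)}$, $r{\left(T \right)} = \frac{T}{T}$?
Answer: $14884$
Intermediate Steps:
$r{\left(T \right)} = 1$
$s{\left(N,o \right)} = 1 + o \left(6 - 4 o\right)$ ($s{\left(N,o \right)} = \left(6 + o \left(-4\right)\right) o + 1 = \left(6 - 4 o\right) o + 1 = o \left(6 - 4 o\right) + 1 = 1 + o \left(6 - 4 o\right)$)
$\left(s{\left(-7,-5 \right)} + 7\right)^{2} = \left(\left(1 - 4 \left(-5\right)^{2} + 6 \left(-5\right)\right) + 7\right)^{2} = \left(\left(1 - 100 - 30\right) + 7\right)^{2} = \left(-129 + 7\right)^{2} = \left(-122\right)^{2} = 14884$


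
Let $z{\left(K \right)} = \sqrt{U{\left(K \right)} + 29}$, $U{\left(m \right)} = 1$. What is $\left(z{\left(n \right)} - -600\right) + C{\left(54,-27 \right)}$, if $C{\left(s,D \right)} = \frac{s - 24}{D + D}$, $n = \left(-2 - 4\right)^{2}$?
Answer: $\frac{5395}{9} + \sqrt{30} \approx 604.92$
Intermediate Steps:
$n = 36$ ($n = \left(-6\right)^{2} = 36$)
$C{\left(s,D \right)} = \frac{-24 + s}{2 D}$
$z{\left(K \right)} = \sqrt{30}$ ($z{\left(K \right)} = \sqrt{1 + 29} = \sqrt{30}$)
$\left(z{\left(n \right)} - -600\right) + C{\left(54,-27 \right)} = \left(\sqrt{30} - -600\right) + \frac{-24 + 54}{2 \left(-27\right)} = \left(\sqrt{30} + 600\right) + \frac{1}{2} \left(- \frac{1}{27}\right) 30 = \left(600 + \sqrt{30}\right) - \frac{5}{9} = \frac{5395}{9} + \sqrt{30}$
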